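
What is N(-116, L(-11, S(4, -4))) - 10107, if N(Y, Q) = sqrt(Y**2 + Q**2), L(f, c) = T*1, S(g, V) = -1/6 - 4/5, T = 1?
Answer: -10107 + sqrt(13457) ≈ -9991.0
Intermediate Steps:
S(g, V) = -29/30 (S(g, V) = -1*1/6 - 4*1/5 = -1/6 - 4/5 = -29/30)
L(f, c) = 1 (L(f, c) = 1*1 = 1)
N(Y, Q) = sqrt(Q**2 + Y**2)
N(-116, L(-11, S(4, -4))) - 10107 = sqrt(1**2 + (-116)**2) - 10107 = sqrt(1 + 13456) - 10107 = sqrt(13457) - 10107 = -10107 + sqrt(13457)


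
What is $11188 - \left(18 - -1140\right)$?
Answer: $10030$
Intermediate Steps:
$11188 - \left(18 - -1140\right) = 11188 - \left(18 + 1140\right) = 11188 - 1158 = 10030$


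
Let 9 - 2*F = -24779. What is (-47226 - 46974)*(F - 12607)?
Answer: 20064600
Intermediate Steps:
F = 12394 (F = 9/2 - 1/2*(-24779) = 9/2 + 24779/2 = 12394)
(-47226 - 46974)*(F - 12607) = (-47226 - 46974)*(12394 - 12607) = -94200*(-213) = 20064600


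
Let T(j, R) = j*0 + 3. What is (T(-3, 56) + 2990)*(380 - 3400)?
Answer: -9038860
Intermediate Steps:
T(j, R) = 3 (T(j, R) = 0 + 3 = 3)
(T(-3, 56) + 2990)*(380 - 3400) = (3 + 2990)*(380 - 3400) = 2993*(-3020) = -9038860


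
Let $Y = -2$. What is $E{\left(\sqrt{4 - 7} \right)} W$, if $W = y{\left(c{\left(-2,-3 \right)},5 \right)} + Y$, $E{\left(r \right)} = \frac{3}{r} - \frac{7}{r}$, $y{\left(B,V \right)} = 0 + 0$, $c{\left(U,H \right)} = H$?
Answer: $- \frac{8 i \sqrt{3}}{3} \approx - 4.6188 i$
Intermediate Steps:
$y{\left(B,V \right)} = 0$
$E{\left(r \right)} = - \frac{4}{r}$
$W = -2$ ($W = 0 - 2 = -2$)
$E{\left(\sqrt{4 - 7} \right)} W = - \frac{4}{\sqrt{4 - 7}} \left(-2\right) = - \frac{4}{\sqrt{-3}} \left(-2\right) = - \frac{4}{i \sqrt{3}} \left(-2\right) = - 4 \left(- \frac{i \sqrt{3}}{3}\right) \left(-2\right) = \frac{4 i \sqrt{3}}{3} \left(-2\right) = - \frac{8 i \sqrt{3}}{3}$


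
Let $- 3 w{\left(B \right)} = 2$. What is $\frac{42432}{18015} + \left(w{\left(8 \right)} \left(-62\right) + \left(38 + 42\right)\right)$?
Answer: $\frac{2228252}{18015} \approx 123.69$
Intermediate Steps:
$w{\left(B \right)} = - \frac{2}{3}$ ($w{\left(B \right)} = \left(- \frac{1}{3}\right) 2 = - \frac{2}{3}$)
$\frac{42432}{18015} + \left(w{\left(8 \right)} \left(-62\right) + \left(38 + 42\right)\right) = \frac{42432}{18015} + \left(\left(- \frac{2}{3}\right) \left(-62\right) + \left(38 + 42\right)\right) = 42432 \cdot \frac{1}{18015} + \left(\frac{124}{3} + 80\right) = \frac{14144}{6005} + \frac{364}{3} = \frac{2228252}{18015}$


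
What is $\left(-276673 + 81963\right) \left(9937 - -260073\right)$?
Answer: $-52573647100$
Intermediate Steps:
$\left(-276673 + 81963\right) \left(9937 - -260073\right) = - 194710 \left(9937 + 260073\right) = \left(-194710\right) 270010 = -52573647100$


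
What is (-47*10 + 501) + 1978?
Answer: 2009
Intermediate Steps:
(-47*10 + 501) + 1978 = (-470 + 501) + 1978 = 31 + 1978 = 2009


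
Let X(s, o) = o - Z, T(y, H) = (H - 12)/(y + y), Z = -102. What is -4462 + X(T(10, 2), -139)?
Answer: -4499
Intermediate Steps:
T(y, H) = (-12 + H)/(2*y) (T(y, H) = (-12 + H)/((2*y)) = (-12 + H)*(1/(2*y)) = (-12 + H)/(2*y))
X(s, o) = 102 + o (X(s, o) = o - 1*(-102) = o + 102 = 102 + o)
-4462 + X(T(10, 2), -139) = -4462 + (102 - 139) = -4462 - 37 = -4499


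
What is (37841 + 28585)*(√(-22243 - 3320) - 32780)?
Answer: -2177444280 + 66426*I*√25563 ≈ -2.1774e+9 + 1.062e+7*I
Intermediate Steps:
(37841 + 28585)*(√(-22243 - 3320) - 32780) = 66426*(√(-25563) - 32780) = 66426*(I*√25563 - 32780) = 66426*(-32780 + I*√25563) = -2177444280 + 66426*I*√25563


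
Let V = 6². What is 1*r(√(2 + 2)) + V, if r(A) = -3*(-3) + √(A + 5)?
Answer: 45 + √7 ≈ 47.646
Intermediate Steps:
V = 36
r(A) = 9 + √(5 + A)
1*r(√(2 + 2)) + V = 1*(9 + √(5 + √(2 + 2))) + 36 = 1*(9 + √(5 + √4)) + 36 = 1*(9 + √(5 + 2)) + 36 = 1*(9 + √7) + 36 = (9 + √7) + 36 = 45 + √7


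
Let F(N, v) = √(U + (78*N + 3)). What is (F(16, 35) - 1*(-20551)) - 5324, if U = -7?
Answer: 15227 + 2*√311 ≈ 15262.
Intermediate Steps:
F(N, v) = √(-4 + 78*N) (F(N, v) = √(-7 + (78*N + 3)) = √(-7 + (3 + 78*N)) = √(-4 + 78*N))
(F(16, 35) - 1*(-20551)) - 5324 = (√(-4 + 78*16) - 1*(-20551)) - 5324 = (√(-4 + 1248) + 20551) - 5324 = (√1244 + 20551) - 5324 = (2*√311 + 20551) - 5324 = (20551 + 2*√311) - 5324 = 15227 + 2*√311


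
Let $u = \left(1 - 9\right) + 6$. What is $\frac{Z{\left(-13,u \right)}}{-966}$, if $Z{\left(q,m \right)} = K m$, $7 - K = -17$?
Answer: $\frac{8}{161} \approx 0.049689$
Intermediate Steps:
$K = 24$ ($K = 7 - -17 = 7 + 17 = 24$)
$u = -2$ ($u = -8 + 6 = -2$)
$Z{\left(q,m \right)} = 24 m$
$\frac{Z{\left(-13,u \right)}}{-966} = \frac{24 \left(-2\right)}{-966} = \left(-48\right) \left(- \frac{1}{966}\right) = \frac{8}{161}$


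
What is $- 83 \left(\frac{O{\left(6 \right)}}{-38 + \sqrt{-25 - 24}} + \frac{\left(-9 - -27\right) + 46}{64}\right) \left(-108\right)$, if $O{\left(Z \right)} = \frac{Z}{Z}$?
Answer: $\frac{13042620}{1493} - \frac{62748 i}{1493} \approx 8735.8 - 42.028 i$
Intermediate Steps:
$O{\left(Z \right)} = 1$
$- 83 \left(\frac{O{\left(6 \right)}}{-38 + \sqrt{-25 - 24}} + \frac{\left(-9 - -27\right) + 46}{64}\right) \left(-108\right) = - 83 \left(1 \frac{1}{-38 + \sqrt{-25 - 24}} + \frac{\left(-9 - -27\right) + 46}{64}\right) \left(-108\right) = - 83 \left(1 \frac{1}{-38 + \sqrt{-49}} + \left(\left(-9 + 27\right) + 46\right) \frac{1}{64}\right) \left(-108\right) = - 83 \left(1 \frac{1}{-38 + 7 i} + \left(18 + 46\right) \frac{1}{64}\right) \left(-108\right) = - 83 \left(1 \frac{-38 - 7 i}{1493} + 64 \cdot \frac{1}{64}\right) \left(-108\right) = - 83 \left(\frac{-38 - 7 i}{1493} + 1\right) \left(-108\right) = - 83 \left(1 + \frac{-38 - 7 i}{1493}\right) \left(-108\right) = \left(-83 - \frac{83 \left(-38 - 7 i\right)}{1493}\right) \left(-108\right) = 8964 + \frac{8964 \left(-38 - 7 i\right)}{1493}$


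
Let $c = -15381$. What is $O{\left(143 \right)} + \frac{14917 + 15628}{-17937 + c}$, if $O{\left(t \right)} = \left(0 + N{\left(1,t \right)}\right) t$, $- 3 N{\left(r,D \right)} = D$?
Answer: $- \frac{227137139}{33318} \approx -6817.3$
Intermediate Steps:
$N{\left(r,D \right)} = - \frac{D}{3}$
$O{\left(t \right)} = - \frac{t^{2}}{3}$ ($O{\left(t \right)} = \left(0 - \frac{t}{3}\right) t = - \frac{t}{3} t = - \frac{t^{2}}{3}$)
$O{\left(143 \right)} + \frac{14917 + 15628}{-17937 + c} = - \frac{143^{2}}{3} + \frac{14917 + 15628}{-17937 - 15381} = \left(- \frac{1}{3}\right) 20449 + \frac{30545}{-33318} = - \frac{20449}{3} + 30545 \left(- \frac{1}{33318}\right) = - \frac{20449}{3} - \frac{30545}{33318} = - \frac{227137139}{33318}$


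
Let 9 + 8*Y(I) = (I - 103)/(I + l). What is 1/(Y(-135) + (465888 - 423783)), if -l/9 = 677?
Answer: 24912/1048891853 ≈ 2.3751e-5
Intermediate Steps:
l = -6093 (l = -9*677 = -6093)
Y(I) = -9/8 + (-103 + I)/(8*(-6093 + I)) (Y(I) = -9/8 + ((I - 103)/(I - 6093))/8 = -9/8 + ((-103 + I)/(-6093 + I))/8 = -9/8 + (-103 + I)/(8*(-6093 + I)))
1/(Y(-135) + (465888 - 423783)) = 1/((27367/4 - 1*(-135))/(-6093 - 135) + (465888 - 423783)) = 1/((27367/4 + 135)/(-6228) + 42105) = 1/(-1/6228*27907/4 + 42105) = 1/(-27907/24912 + 42105) = 1/(1048891853/24912) = 24912/1048891853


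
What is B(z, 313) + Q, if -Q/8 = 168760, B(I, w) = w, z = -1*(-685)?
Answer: -1349767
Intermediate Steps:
z = 685
Q = -1350080 (Q = -8*168760 = -1350080)
B(z, 313) + Q = 313 - 1350080 = -1349767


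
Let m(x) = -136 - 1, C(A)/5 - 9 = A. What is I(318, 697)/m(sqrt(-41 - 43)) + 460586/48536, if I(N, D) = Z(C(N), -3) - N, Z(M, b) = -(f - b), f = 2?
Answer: 39388705/3324716 ≈ 11.847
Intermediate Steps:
C(A) = 45 + 5*A
Z(M, b) = -2 + b (Z(M, b) = -(2 - b) = -2 + b)
m(x) = -137
I(N, D) = -5 - N (I(N, D) = (-2 - 3) - N = -5 - N)
I(318, 697)/m(sqrt(-41 - 43)) + 460586/48536 = (-5 - 1*318)/(-137) + 460586/48536 = (-5 - 318)*(-1/137) + 460586*(1/48536) = -323*(-1/137) + 230293/24268 = 323/137 + 230293/24268 = 39388705/3324716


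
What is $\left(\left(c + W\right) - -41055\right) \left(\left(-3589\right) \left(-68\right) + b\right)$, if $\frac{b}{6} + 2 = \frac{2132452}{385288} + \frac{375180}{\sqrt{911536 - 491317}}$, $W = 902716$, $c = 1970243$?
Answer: $\frac{34253680263342906}{48161} + \frac{2186559545040 \sqrt{46691}}{46691} \approx 7.2135 \cdot 10^{11}$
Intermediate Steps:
$b = \frac{1021407}{48161} + \frac{750360 \sqrt{46691}}{46691}$ ($b = -12 + 6 \left(\frac{2132452}{385288} + \frac{375180}{\sqrt{911536 - 491317}}\right) = -12 + 6 \left(2132452 \cdot \frac{1}{385288} + \frac{375180}{\sqrt{420219}}\right) = -12 + 6 \left(\frac{533113}{96322} + \frac{375180}{3 \sqrt{46691}}\right) = -12 + 6 \left(\frac{533113}{96322} + 375180 \frac{\sqrt{46691}}{140073}\right) = -12 + 6 \left(\frac{533113}{96322} + \frac{125060 \sqrt{46691}}{46691}\right) = -12 + \left(\frac{1599339}{48161} + \frac{750360 \sqrt{46691}}{46691}\right) = \frac{1021407}{48161} + \frac{750360 \sqrt{46691}}{46691} \approx 3493.8$)
$\left(\left(c + W\right) - -41055\right) \left(\left(-3589\right) \left(-68\right) + b\right) = \left(\left(1970243 + 902716\right) - -41055\right) \left(\left(-3589\right) \left(-68\right) + \left(\frac{1021407}{48161} + \frac{750360 \sqrt{46691}}{46691}\right)\right) = \left(2872959 + 41055\right) \left(244052 + \left(\frac{1021407}{48161} + \frac{750360 \sqrt{46691}}{46691}\right)\right) = 2914014 \left(\frac{11754809779}{48161} + \frac{750360 \sqrt{46691}}{46691}\right) = \frac{34253680263342906}{48161} + \frac{2186559545040 \sqrt{46691}}{46691}$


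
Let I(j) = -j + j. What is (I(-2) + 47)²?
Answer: 2209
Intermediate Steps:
I(j) = 0
(I(-2) + 47)² = (0 + 47)² = 47² = 2209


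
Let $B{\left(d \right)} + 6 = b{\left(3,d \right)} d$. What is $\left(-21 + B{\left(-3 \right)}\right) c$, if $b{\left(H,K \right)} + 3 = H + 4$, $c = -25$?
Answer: $975$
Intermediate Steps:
$b{\left(H,K \right)} = 1 + H$ ($b{\left(H,K \right)} = -3 + \left(H + 4\right) = -3 + \left(4 + H\right) = 1 + H$)
$B{\left(d \right)} = -6 + 4 d$ ($B{\left(d \right)} = -6 + \left(1 + 3\right) d = -6 + 4 d$)
$\left(-21 + B{\left(-3 \right)}\right) c = \left(-21 + \left(-6 + 4 \left(-3\right)\right)\right) \left(-25\right) = \left(-21 - 18\right) \left(-25\right) = \left(-39\right) \left(-25\right) = 975$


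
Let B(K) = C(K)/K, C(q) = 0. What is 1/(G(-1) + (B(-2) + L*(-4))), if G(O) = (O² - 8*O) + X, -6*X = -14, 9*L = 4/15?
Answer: 135/1514 ≈ 0.089168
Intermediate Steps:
L = 4/135 (L = (4/15)/9 = (4*(1/15))/9 = (⅑)*(4/15) = 4/135 ≈ 0.029630)
X = 7/3 (X = -⅙*(-14) = 7/3 ≈ 2.3333)
B(K) = 0 (B(K) = 0/K = 0)
G(O) = 7/3 + O² - 8*O (G(O) = (O² - 8*O) + 7/3 = 7/3 + O² - 8*O)
1/(G(-1) + (B(-2) + L*(-4))) = 1/((7/3 + (-1)² - 8*(-1)) + (0 + (4/135)*(-4))) = 1/((7/3 + 1 + 8) + (0 - 16/135)) = 1/(34/3 - 16/135) = 1/(1514/135) = 135/1514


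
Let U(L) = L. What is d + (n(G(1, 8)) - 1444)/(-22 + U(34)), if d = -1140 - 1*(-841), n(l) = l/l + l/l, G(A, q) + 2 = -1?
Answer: -2515/6 ≈ -419.17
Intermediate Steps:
G(A, q) = -3 (G(A, q) = -2 - 1 = -3)
n(l) = 2 (n(l) = 1 + 1 = 2)
d = -299 (d = -1140 + 841 = -299)
d + (n(G(1, 8)) - 1444)/(-22 + U(34)) = -299 + (2 - 1444)/(-22 + 34) = -299 - 1442/12 = -299 - 1442*1/12 = -299 - 721/6 = -2515/6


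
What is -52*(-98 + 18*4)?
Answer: 1352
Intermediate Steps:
-52*(-98 + 18*4) = -52*(-98 + 72) = -52*(-26) = 1352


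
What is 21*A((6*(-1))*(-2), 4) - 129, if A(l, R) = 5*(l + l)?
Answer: 2391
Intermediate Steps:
A(l, R) = 10*l (A(l, R) = 5*(2*l) = 10*l)
21*A((6*(-1))*(-2), 4) - 129 = 21*(10*((6*(-1))*(-2))) - 129 = 21*(10*(-6*(-2))) - 129 = 21*(10*12) - 129 = 21*120 - 129 = 2520 - 129 = 2391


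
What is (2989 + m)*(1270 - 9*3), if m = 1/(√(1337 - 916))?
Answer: 3715327 + 1243*√421/421 ≈ 3.7154e+6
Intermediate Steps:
m = √421/421 (m = 1/(√421) = √421/421 ≈ 0.048737)
(2989 + m)*(1270 - 9*3) = (2989 + √421/421)*(1270 - 9*3) = (2989 + √421/421)*(1270 - 27) = (2989 + √421/421)*1243 = 3715327 + 1243*√421/421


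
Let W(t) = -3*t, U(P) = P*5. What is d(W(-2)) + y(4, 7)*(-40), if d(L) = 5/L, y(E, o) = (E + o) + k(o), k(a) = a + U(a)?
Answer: -12715/6 ≈ -2119.2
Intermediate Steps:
U(P) = 5*P
k(a) = 6*a (k(a) = a + 5*a = 6*a)
y(E, o) = E + 7*o (y(E, o) = (E + o) + 6*o = E + 7*o)
d(W(-2)) + y(4, 7)*(-40) = 5/((-3*(-2))) + (4 + 7*7)*(-40) = 5/6 + (4 + 49)*(-40) = 5*(⅙) + 53*(-40) = ⅚ - 2120 = -12715/6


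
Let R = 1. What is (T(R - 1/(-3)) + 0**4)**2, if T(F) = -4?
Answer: 16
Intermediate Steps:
(T(R - 1/(-3)) + 0**4)**2 = (-4 + 0**4)**2 = (-4 + 0)**2 = (-4)**2 = 16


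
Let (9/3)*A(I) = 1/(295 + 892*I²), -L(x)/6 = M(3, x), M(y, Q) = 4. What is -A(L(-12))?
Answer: -1/1542261 ≈ -6.4840e-7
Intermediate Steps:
L(x) = -24 (L(x) = -6*4 = -24)
A(I) = 1/(3*(295 + 892*I²))
-A(L(-12)) = -1/(3*(295 + 892*(-24)²)) = -1/(3*(295 + 892*576)) = -1/(3*(295 + 513792)) = -1/(3*514087) = -1*1/1542261 = -1/1542261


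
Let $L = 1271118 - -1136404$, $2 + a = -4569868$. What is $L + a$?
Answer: $-2162348$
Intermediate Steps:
$a = -4569870$ ($a = -2 - 4569868 = -4569870$)
$L = 2407522$ ($L = 1271118 + 1136404 = 2407522$)
$L + a = 2407522 - 4569870 = -2162348$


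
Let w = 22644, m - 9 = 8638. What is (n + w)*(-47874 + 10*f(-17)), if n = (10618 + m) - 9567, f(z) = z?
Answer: -1553839048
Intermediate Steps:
m = 8647 (m = 9 + 8638 = 8647)
n = 9698 (n = (10618 + 8647) - 9567 = 19265 - 9567 = 9698)
(n + w)*(-47874 + 10*f(-17)) = (9698 + 22644)*(-47874 + 10*(-17)) = 32342*(-47874 - 170) = 32342*(-48044) = -1553839048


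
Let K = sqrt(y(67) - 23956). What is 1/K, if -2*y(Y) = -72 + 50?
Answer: -I*sqrt(23945)/23945 ≈ -0.0064624*I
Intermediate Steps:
y(Y) = 11 (y(Y) = -(-72 + 50)/2 = -1/2*(-22) = 11)
K = I*sqrt(23945) (K = sqrt(11 - 23956) = sqrt(-23945) = I*sqrt(23945) ≈ 154.74*I)
1/K = 1/(I*sqrt(23945)) = -I*sqrt(23945)/23945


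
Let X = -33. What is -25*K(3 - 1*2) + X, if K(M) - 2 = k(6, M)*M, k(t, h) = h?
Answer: -108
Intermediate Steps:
K(M) = 2 + M² (K(M) = 2 + M*M = 2 + M²)
-25*K(3 - 1*2) + X = -25*(2 + (3 - 1*2)²) - 33 = -25*(2 + (3 - 2)²) - 33 = -25*(2 + 1²) - 33 = -25*(2 + 1) - 33 = -25*3 - 33 = -75 - 33 = -108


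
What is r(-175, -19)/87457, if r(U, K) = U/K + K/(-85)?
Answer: 15236/141243055 ≈ 0.00010787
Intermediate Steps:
r(U, K) = -K/85 + U/K (r(U, K) = U/K + K*(-1/85) = U/K - K/85 = -K/85 + U/K)
r(-175, -19)/87457 = (-1/85*(-19) - 175/(-19))/87457 = (19/85 - 175*(-1/19))*(1/87457) = (19/85 + 175/19)*(1/87457) = (15236/1615)*(1/87457) = 15236/141243055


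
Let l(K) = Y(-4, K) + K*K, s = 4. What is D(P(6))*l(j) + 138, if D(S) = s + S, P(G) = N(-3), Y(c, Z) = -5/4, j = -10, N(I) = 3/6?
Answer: 4659/8 ≈ 582.38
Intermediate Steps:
N(I) = 1/2 (N(I) = 3*(1/6) = 1/2)
Y(c, Z) = -5/4 (Y(c, Z) = -5*1/4 = -5/4)
P(G) = 1/2
l(K) = -5/4 + K**2 (l(K) = -5/4 + K*K = -5/4 + K**2)
D(S) = 4 + S
D(P(6))*l(j) + 138 = (4 + 1/2)*(-5/4 + (-10)**2) + 138 = 9*(-5/4 + 100)/2 + 138 = (9/2)*(395/4) + 138 = 3555/8 + 138 = 4659/8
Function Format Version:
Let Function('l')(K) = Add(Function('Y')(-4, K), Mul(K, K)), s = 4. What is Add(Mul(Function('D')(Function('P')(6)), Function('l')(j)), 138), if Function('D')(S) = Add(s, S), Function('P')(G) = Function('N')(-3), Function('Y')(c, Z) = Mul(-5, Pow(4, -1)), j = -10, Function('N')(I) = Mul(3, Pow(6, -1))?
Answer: Rational(4659, 8) ≈ 582.38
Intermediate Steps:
Function('N')(I) = Rational(1, 2) (Function('N')(I) = Mul(3, Rational(1, 6)) = Rational(1, 2))
Function('Y')(c, Z) = Rational(-5, 4) (Function('Y')(c, Z) = Mul(-5, Rational(1, 4)) = Rational(-5, 4))
Function('P')(G) = Rational(1, 2)
Function('l')(K) = Add(Rational(-5, 4), Pow(K, 2)) (Function('l')(K) = Add(Rational(-5, 4), Mul(K, K)) = Add(Rational(-5, 4), Pow(K, 2)))
Function('D')(S) = Add(4, S)
Add(Mul(Function('D')(Function('P')(6)), Function('l')(j)), 138) = Add(Mul(Add(4, Rational(1, 2)), Add(Rational(-5, 4), Pow(-10, 2))), 138) = Add(Mul(Rational(9, 2), Add(Rational(-5, 4), 100)), 138) = Add(Mul(Rational(9, 2), Rational(395, 4)), 138) = Add(Rational(3555, 8), 138) = Rational(4659, 8)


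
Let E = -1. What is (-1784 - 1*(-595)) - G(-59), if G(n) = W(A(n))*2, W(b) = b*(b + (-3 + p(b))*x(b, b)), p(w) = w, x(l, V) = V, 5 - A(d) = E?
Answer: -1477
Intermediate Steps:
A(d) = 6 (A(d) = 5 - 1*(-1) = 5 + 1 = 6)
W(b) = b*(b + b*(-3 + b)) (W(b) = b*(b + (-3 + b)*b) = b*(b + b*(-3 + b)))
G(n) = 288 (G(n) = (6²*(-2 + 6))*2 = (36*4)*2 = 144*2 = 288)
(-1784 - 1*(-595)) - G(-59) = (-1784 - 1*(-595)) - 1*288 = (-1784 + 595) - 288 = -1189 - 288 = -1477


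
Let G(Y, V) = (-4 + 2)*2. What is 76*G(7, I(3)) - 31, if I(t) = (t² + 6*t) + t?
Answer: -335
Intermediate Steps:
I(t) = t² + 7*t
G(Y, V) = -4 (G(Y, V) = -2*2 = -4)
76*G(7, I(3)) - 31 = 76*(-4) - 31 = -304 - 31 = -335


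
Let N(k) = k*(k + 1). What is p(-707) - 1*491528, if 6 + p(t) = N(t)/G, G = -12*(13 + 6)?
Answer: -56284447/114 ≈ -4.9372e+5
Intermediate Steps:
N(k) = k*(1 + k)
G = -228 (G = -12*19 = -228)
p(t) = -6 - t*(1 + t)/228 (p(t) = -6 + (t*(1 + t))/(-228) = -6 + (t*(1 + t))*(-1/228) = -6 - t*(1 + t)/228)
p(-707) - 1*491528 = (-6 - 1/228*(-707)*(1 - 707)) - 1*491528 = (-6 - 1/228*(-707)*(-706)) - 491528 = (-6 - 249571/114) - 491528 = -250255/114 - 491528 = -56284447/114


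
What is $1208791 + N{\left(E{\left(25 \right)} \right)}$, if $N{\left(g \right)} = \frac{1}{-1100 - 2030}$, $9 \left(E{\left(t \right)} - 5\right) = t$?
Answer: $\frac{3783515829}{3130} \approx 1.2088 \cdot 10^{6}$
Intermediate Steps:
$E{\left(t \right)} = 5 + \frac{t}{9}$
$N{\left(g \right)} = - \frac{1}{3130}$ ($N{\left(g \right)} = \frac{1}{-3130} = - \frac{1}{3130}$)
$1208791 + N{\left(E{\left(25 \right)} \right)} = 1208791 - \frac{1}{3130} = \frac{3783515829}{3130}$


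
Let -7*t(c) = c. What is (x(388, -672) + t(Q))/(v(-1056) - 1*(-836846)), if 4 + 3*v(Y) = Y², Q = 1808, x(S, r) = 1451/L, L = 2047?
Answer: -11072457/51952225430 ≈ -0.00021313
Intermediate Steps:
x(S, r) = 1451/2047
t(c) = -c/7
v(Y) = -4/3 + Y²/3
(x(388, -672) + t(Q))/(v(-1056) - 1*(-836846)) = (1451/2047 - ⅐*1808)/((-4/3 + (⅓)*(-1056)²) - 1*(-836846)) = (1451/2047 - 1808/7)/((-4/3 + (⅓)*1115136) + 836846) = -3690819/(14329*((-4/3 + 371712) + 836846)) = -3690819/(14329*(1115132/3 + 836846)) = -3690819/(14329*3625670/3) = -3690819/14329*3/3625670 = -11072457/51952225430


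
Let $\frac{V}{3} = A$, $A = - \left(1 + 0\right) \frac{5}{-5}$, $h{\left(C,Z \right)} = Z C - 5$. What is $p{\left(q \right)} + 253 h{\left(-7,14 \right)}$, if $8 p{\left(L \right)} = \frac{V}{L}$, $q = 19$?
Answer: $- \frac{3960965}{152} \approx -26059.0$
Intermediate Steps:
$h{\left(C,Z \right)} = -5 + C Z$ ($h{\left(C,Z \right)} = C Z - 5 = -5 + C Z$)
$A = 1$ ($A = - 1 \cdot 5 \left(- \frac{1}{5}\right) = - 1 \left(-1\right) = \left(-1\right) \left(-1\right) = 1$)
$V = 3$ ($V = 3 \cdot 1 = 3$)
$p{\left(L \right)} = \frac{3}{8 L}$ ($p{\left(L \right)} = \frac{3 \frac{1}{L}}{8} = \frac{3}{8 L}$)
$p{\left(q \right)} + 253 h{\left(-7,14 \right)} = \frac{3}{8 \cdot 19} + 253 \left(-5 - 98\right) = \frac{3}{8} \cdot \frac{1}{19} + 253 \left(-5 - 98\right) = \frac{3}{152} + 253 \left(-103\right) = \frac{3}{152} - 26059 = - \frac{3960965}{152}$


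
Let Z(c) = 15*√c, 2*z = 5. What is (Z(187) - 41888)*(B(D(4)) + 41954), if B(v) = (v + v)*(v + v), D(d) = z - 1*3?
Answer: -1757411040 + 629325*√187 ≈ -1.7488e+9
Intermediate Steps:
z = 5/2 (z = (½)*5 = 5/2 ≈ 2.5000)
D(d) = -½ (D(d) = 5/2 - 1*3 = 5/2 - 3 = -½)
B(v) = 4*v² (B(v) = (2*v)*(2*v) = 4*v²)
(Z(187) - 41888)*(B(D(4)) + 41954) = (15*√187 - 41888)*(4*(-½)² + 41954) = (-41888 + 15*√187)*(4*(¼) + 41954) = (-41888 + 15*√187)*(1 + 41954) = (-41888 + 15*√187)*41955 = -1757411040 + 629325*√187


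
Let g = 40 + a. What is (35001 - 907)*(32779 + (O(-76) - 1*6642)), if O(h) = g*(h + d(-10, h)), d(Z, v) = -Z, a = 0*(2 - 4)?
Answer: 801106718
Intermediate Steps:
a = 0 (a = 0*(-2) = 0)
g = 40 (g = 40 + 0 = 40)
O(h) = 400 + 40*h (O(h) = 40*(h - 1*(-10)) = 40*(h + 10) = 40*(10 + h) = 400 + 40*h)
(35001 - 907)*(32779 + (O(-76) - 1*6642)) = (35001 - 907)*(32779 + ((400 + 40*(-76)) - 1*6642)) = 34094*(32779 + ((400 - 3040) - 6642)) = 34094*(32779 + (-2640 - 6642)) = 34094*(32779 - 9282) = 34094*23497 = 801106718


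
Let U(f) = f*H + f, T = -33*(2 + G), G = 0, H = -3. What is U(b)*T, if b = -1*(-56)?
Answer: 7392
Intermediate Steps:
b = 56
T = -66 (T = -33*(2 + 0) = -33*2 = -66)
U(f) = -2*f (U(f) = f*(-3) + f = -3*f + f = -2*f)
U(b)*T = -2*56*(-66) = -112*(-66) = 7392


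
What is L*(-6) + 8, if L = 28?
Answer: -160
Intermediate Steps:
L*(-6) + 8 = 28*(-6) + 8 = -168 + 8 = -160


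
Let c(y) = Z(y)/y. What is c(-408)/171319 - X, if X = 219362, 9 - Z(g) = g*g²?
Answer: -5111022112115/23299384 ≈ -2.1936e+5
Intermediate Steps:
Z(g) = 9 - g³ (Z(g) = 9 - g*g² = 9 - g³)
c(y) = (9 - y³)/y
c(-408)/171319 - X = ((9 - 1*(-408)³)/(-408))/171319 - 1*219362 = -(9 - 1*(-67917312))/408*(1/171319) - 219362 = -(9 + 67917312)/408*(1/171319) - 219362 = -1/408*67917321*(1/171319) - 219362 = -22639107/136*1/171319 - 219362 = -22639107/23299384 - 219362 = -5111022112115/23299384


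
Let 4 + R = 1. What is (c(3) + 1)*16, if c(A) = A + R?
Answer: 16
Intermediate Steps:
R = -3 (R = -4 + 1 = -3)
c(A) = -3 + A (c(A) = A - 3 = -3 + A)
(c(3) + 1)*16 = ((-3 + 3) + 1)*16 = (0 + 1)*16 = 1*16 = 16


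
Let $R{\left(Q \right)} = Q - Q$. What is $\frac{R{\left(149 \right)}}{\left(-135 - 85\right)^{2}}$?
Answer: $0$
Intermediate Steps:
$R{\left(Q \right)} = 0$
$\frac{R{\left(149 \right)}}{\left(-135 - 85\right)^{2}} = \frac{0}{\left(-135 - 85\right)^{2}} = \frac{0}{\left(-220\right)^{2}} = \frac{0}{48400} = 0 \cdot \frac{1}{48400} = 0$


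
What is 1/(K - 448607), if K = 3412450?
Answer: 1/2963843 ≈ 3.3740e-7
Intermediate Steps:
1/(K - 448607) = 1/(3412450 - 448607) = 1/2963843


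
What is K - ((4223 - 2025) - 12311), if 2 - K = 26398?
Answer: -16283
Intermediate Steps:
K = -26396 (K = 2 - 1*26398 = 2 - 26398 = -26396)
K - ((4223 - 2025) - 12311) = -26396 - ((4223 - 2025) - 12311) = -26396 - (2198 - 12311) = -26396 - 1*(-10113) = -26396 + 10113 = -16283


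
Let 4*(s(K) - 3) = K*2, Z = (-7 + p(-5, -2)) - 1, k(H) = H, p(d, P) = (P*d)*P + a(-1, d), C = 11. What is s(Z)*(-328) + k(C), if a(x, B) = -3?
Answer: 4111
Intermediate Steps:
p(d, P) = -3 + d*P**2 (p(d, P) = (P*d)*P - 3 = d*P**2 - 3 = -3 + d*P**2)
Z = -31 (Z = (-7 + (-3 - 5*(-2)**2)) - 1 = (-7 + (-3 - 5*4)) - 1 = (-7 + (-3 - 20)) - 1 = (-7 - 23) - 1 = -30 - 1 = -31)
s(K) = 3 + K/2 (s(K) = 3 + (K*2)/4 = 3 + (2*K)/4 = 3 + K/2)
s(Z)*(-328) + k(C) = (3 + (1/2)*(-31))*(-328) + 11 = (3 - 31/2)*(-328) + 11 = -25/2*(-328) + 11 = 4100 + 11 = 4111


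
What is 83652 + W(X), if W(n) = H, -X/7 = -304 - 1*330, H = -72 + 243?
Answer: 83823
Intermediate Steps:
H = 171
X = 4438 (X = -7*(-304 - 1*330) = -7*(-304 - 330) = -7*(-634) = 4438)
W(n) = 171
83652 + W(X) = 83652 + 171 = 83823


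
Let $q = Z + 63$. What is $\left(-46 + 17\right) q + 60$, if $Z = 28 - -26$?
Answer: $-3333$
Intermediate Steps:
$Z = 54$ ($Z = 28 + 26 = 54$)
$q = 117$ ($q = 54 + 63 = 117$)
$\left(-46 + 17\right) q + 60 = \left(-46 + 17\right) 117 + 60 = \left(-29\right) 117 + 60 = -3393 + 60 = -3333$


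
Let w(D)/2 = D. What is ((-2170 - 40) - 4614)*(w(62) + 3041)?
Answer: -21597960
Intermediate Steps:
w(D) = 2*D
((-2170 - 40) - 4614)*(w(62) + 3041) = ((-2170 - 40) - 4614)*(2*62 + 3041) = (-2210 - 4614)*(124 + 3041) = -6824*3165 = -21597960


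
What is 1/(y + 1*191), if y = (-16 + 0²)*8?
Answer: 1/63 ≈ 0.015873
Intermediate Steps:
y = -128 (y = (-16 + 0)*8 = -16*8 = -128)
1/(y + 1*191) = 1/(-128 + 1*191) = 1/(-128 + 191) = 1/63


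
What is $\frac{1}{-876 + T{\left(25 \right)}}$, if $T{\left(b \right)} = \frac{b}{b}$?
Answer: $- \frac{1}{875} \approx -0.0011429$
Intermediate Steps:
$T{\left(b \right)} = 1$
$\frac{1}{-876 + T{\left(25 \right)}} = \frac{1}{-876 + 1} = \frac{1}{-875} = - \frac{1}{875}$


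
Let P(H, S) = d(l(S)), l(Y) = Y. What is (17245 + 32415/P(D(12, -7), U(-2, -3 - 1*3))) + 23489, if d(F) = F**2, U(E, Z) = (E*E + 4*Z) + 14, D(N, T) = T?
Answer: 499613/12 ≈ 41634.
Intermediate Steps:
U(E, Z) = 14 + E**2 + 4*Z (U(E, Z) = (E**2 + 4*Z) + 14 = 14 + E**2 + 4*Z)
P(H, S) = S**2
(17245 + 32415/P(D(12, -7), U(-2, -3 - 1*3))) + 23489 = (17245 + 32415/((14 + (-2)**2 + 4*(-3 - 1*3))**2)) + 23489 = (17245 + 32415/((14 + 4 + 4*(-3 - 3))**2)) + 23489 = (17245 + 32415/((14 + 4 + 4*(-6))**2)) + 23489 = (17245 + 32415/((14 + 4 - 24)**2)) + 23489 = (17245 + 32415/((-6)**2)) + 23489 = (17245 + 32415/36) + 23489 = (17245 + 32415*(1/36)) + 23489 = (17245 + 10805/12) + 23489 = 217745/12 + 23489 = 499613/12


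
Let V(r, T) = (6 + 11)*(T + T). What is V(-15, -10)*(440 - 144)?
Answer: -100640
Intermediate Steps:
V(r, T) = 34*T (V(r, T) = 17*(2*T) = 34*T)
V(-15, -10)*(440 - 144) = (34*(-10))*(440 - 144) = -340*296 = -100640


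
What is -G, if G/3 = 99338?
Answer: -298014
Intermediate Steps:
G = 298014 (G = 3*99338 = 298014)
-G = -1*298014 = -298014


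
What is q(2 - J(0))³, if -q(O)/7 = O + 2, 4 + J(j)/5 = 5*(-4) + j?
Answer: -653972032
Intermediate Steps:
J(j) = -120 + 5*j (J(j) = -20 + 5*(5*(-4) + j) = -20 + 5*(-20 + j) = -20 + (-100 + 5*j) = -120 + 5*j)
q(O) = -14 - 7*O (q(O) = -7*(O + 2) = -7*(2 + O) = -14 - 7*O)
q(2 - J(0))³ = (-14 - 7*(2 - (-120 + 5*0)))³ = (-14 - 7*(2 - (-120 + 0)))³ = (-14 - 7*(2 - 1*(-120)))³ = (-14 - 7*(2 + 120))³ = (-14 - 7*122)³ = (-14 - 854)³ = (-868)³ = -653972032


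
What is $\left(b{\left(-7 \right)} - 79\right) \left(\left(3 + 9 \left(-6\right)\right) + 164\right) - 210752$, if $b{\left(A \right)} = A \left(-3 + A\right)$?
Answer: $-211769$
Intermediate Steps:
$\left(b{\left(-7 \right)} - 79\right) \left(\left(3 + 9 \left(-6\right)\right) + 164\right) - 210752 = \left(- 7 \left(-3 - 7\right) - 79\right) \left(\left(3 + 9 \left(-6\right)\right) + 164\right) - 210752 = \left(\left(-7\right) \left(-10\right) - 79\right) \left(\left(3 - 54\right) + 164\right) - 210752 = \left(70 - 79\right) \left(-51 + 164\right) - 210752 = \left(-9\right) 113 - 210752 = -1017 - 210752 = -211769$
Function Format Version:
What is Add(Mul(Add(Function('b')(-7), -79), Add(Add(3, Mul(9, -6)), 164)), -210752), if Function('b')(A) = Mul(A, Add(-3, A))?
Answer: -211769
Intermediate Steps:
Add(Mul(Add(Function('b')(-7), -79), Add(Add(3, Mul(9, -6)), 164)), -210752) = Add(Mul(Add(Mul(-7, Add(-3, -7)), -79), Add(Add(3, Mul(9, -6)), 164)), -210752) = Add(Mul(Add(Mul(-7, -10), -79), Add(Add(3, -54), 164)), -210752) = Add(Mul(Add(70, -79), Add(-51, 164)), -210752) = Add(Mul(-9, 113), -210752) = Add(-1017, -210752) = -211769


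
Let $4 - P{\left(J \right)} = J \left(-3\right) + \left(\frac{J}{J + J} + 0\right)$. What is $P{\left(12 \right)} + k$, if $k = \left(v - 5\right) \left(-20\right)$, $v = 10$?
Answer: $- \frac{121}{2} \approx -60.5$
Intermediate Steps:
$k = -100$ ($k = \left(10 - 5\right) \left(-20\right) = 5 \left(-20\right) = -100$)
$P{\left(J \right)} = \frac{7}{2} + 3 J$ ($P{\left(J \right)} = 4 - \left(J \left(-3\right) + \left(\frac{J}{J + J} + 0\right)\right) = 4 - \left(- 3 J + \left(\frac{J}{2 J} + 0\right)\right) = 4 - \left(- 3 J + \left(J \frac{1}{2 J} + 0\right)\right) = 4 - \left(- 3 J + \left(\frac{1}{2} + 0\right)\right) = 4 - \left(- 3 J + \frac{1}{2}\right) = 4 - \left(\frac{1}{2} - 3 J\right) = 4 + \left(- \frac{1}{2} + 3 J\right) = \frac{7}{2} + 3 J$)
$P{\left(12 \right)} + k = \left(\frac{7}{2} + 3 \cdot 12\right) - 100 = \left(\frac{7}{2} + 36\right) - 100 = \frac{79}{2} - 100 = - \frac{121}{2}$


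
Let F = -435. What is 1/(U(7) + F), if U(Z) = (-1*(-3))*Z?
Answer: -1/414 ≈ -0.0024155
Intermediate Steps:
U(Z) = 3*Z
1/(U(7) + F) = 1/(3*7 - 435) = 1/(21 - 435) = 1/(-414) = -1/414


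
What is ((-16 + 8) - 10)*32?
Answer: -576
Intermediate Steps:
((-16 + 8) - 10)*32 = (-8 - 10)*32 = -18*32 = -576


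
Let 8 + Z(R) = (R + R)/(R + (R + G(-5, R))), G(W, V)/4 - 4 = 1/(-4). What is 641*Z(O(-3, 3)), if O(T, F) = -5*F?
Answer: -3846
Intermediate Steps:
G(W, V) = 15 (G(W, V) = 16 + 4/(-4) = 16 + 4*(-¼) = 16 - 1 = 15)
Z(R) = -8 + 2*R/(15 + 2*R) (Z(R) = -8 + (R + R)/(R + (R + 15)) = -8 + (2*R)/(R + (15 + R)) = -8 + (2*R)/(15 + 2*R) = -8 + 2*R/(15 + 2*R))
641*Z(O(-3, 3)) = 641*(2*(-60 - (-35)*3)/(15 + 2*(-5*3))) = 641*(2*(-60 - 7*(-15))/(15 + 2*(-15))) = 641*(2*(-60 + 105)/(15 - 30)) = 641*(2*45/(-15)) = 641*(2*(-1/15)*45) = 641*(-6) = -3846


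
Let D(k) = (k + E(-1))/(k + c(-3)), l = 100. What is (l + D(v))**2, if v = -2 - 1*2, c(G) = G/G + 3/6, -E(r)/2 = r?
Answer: 254016/25 ≈ 10161.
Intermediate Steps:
E(r) = -2*r
c(G) = 3/2 (c(G) = 1 + 3*(1/6) = 1 + 1/2 = 3/2)
v = -4 (v = -2 - 2 = -4)
D(k) = (2 + k)/(3/2 + k) (D(k) = (k - 2*(-1))/(k + 3/2) = (k + 2)/(3/2 + k) = (2 + k)/(3/2 + k))
(l + D(v))**2 = (100 + 2*(2 - 4)/(3 + 2*(-4)))**2 = (100 + 2*(-2)/(3 - 8))**2 = (100 + 2*(-2)/(-5))**2 = (100 + 2*(-1/5)*(-2))**2 = (100 + 4/5)**2 = (504/5)**2 = 254016/25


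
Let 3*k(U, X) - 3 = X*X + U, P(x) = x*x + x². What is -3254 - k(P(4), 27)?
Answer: -10526/3 ≈ -3508.7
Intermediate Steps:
P(x) = 2*x² (P(x) = x² + x² = 2*x²)
k(U, X) = 1 + U/3 + X²/3 (k(U, X) = 1 + (X*X + U)/3 = 1 + (X² + U)/3 = 1 + (U + X²)/3 = 1 + (U/3 + X²/3) = 1 + U/3 + X²/3)
-3254 - k(P(4), 27) = -3254 - (1 + (2*4²)/3 + (⅓)*27²) = -3254 - (1 + (2*16)/3 + (⅓)*729) = -3254 - (1 + (⅓)*32 + 243) = -3254 - (1 + 32/3 + 243) = -3254 - 1*764/3 = -3254 - 764/3 = -10526/3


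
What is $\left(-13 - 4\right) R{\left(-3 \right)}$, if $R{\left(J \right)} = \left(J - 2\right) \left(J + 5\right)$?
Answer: $170$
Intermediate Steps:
$R{\left(J \right)} = \left(-2 + J\right) \left(5 + J\right)$
$\left(-13 - 4\right) R{\left(-3 \right)} = \left(-13 - 4\right) \left(-10 + \left(-3\right)^{2} + 3 \left(-3\right)\right) = - 17 \left(-10 + 9 - 9\right) = \left(-17\right) \left(-10\right) = 170$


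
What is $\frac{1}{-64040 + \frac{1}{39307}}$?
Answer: $- \frac{39307}{2517220279} \approx -1.5615 \cdot 10^{-5}$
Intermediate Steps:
$\frac{1}{-64040 + \frac{1}{39307}} = \frac{1}{- \frac{2517220279}{39307}} = - \frac{39307}{2517220279}$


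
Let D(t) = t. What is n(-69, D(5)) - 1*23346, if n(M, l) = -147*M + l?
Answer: -13198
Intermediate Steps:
n(M, l) = l - 147*M
n(-69, D(5)) - 1*23346 = (5 - 147*(-69)) - 1*23346 = (5 + 10143) - 23346 = 10148 - 23346 = -13198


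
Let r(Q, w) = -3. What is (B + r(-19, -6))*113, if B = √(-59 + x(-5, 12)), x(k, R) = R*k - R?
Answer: -339 + 113*I*√131 ≈ -339.0 + 1293.3*I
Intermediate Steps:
x(k, R) = -R + R*k
B = I*√131 (B = √(-59 + 12*(-1 - 5)) = √(-59 + 12*(-6)) = √(-59 - 72) = √(-131) = I*√131 ≈ 11.446*I)
(B + r(-19, -6))*113 = (I*√131 - 3)*113 = (-3 + I*√131)*113 = -339 + 113*I*√131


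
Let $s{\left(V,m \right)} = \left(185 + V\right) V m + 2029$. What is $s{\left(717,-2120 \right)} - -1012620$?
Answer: $-1370061431$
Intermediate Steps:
$s{\left(V,m \right)} = 2029 + V m \left(185 + V\right)$ ($s{\left(V,m \right)} = V \left(185 + V\right) m + 2029 = V m \left(185 + V\right) + 2029 = 2029 + V m \left(185 + V\right)$)
$s{\left(717,-2120 \right)} - -1012620 = \left(2029 - 2120 \cdot 717^{2} + 185 \cdot 717 \left(-2120\right)\right) - -1012620 = \left(2029 - 1089868680 - 281207400\right) + 1012620 = -1371074051 + 1012620 = -1370061431$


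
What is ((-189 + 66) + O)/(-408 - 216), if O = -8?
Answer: 131/624 ≈ 0.20994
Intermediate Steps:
((-189 + 66) + O)/(-408 - 216) = ((-189 + 66) - 8)/(-408 - 216) = (-123 - 8)/(-624) = -131*(-1/624) = 131/624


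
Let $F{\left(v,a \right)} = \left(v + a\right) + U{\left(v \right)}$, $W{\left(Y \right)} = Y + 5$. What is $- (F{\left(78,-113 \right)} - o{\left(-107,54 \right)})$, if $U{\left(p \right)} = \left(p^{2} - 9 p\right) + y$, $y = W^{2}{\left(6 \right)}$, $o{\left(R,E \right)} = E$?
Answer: $-5414$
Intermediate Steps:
$W{\left(Y \right)} = 5 + Y$
$y = 121$ ($y = \left(5 + 6\right)^{2} = 11^{2} = 121$)
$U{\left(p \right)} = 121 + p^{2} - 9 p$ ($U{\left(p \right)} = \left(p^{2} - 9 p\right) + 121 = 121 + p^{2} - 9 p$)
$F{\left(v,a \right)} = 121 + a + v^{2} - 8 v$ ($F{\left(v,a \right)} = \left(v + a\right) + \left(121 + v^{2} - 9 v\right) = \left(a + v\right) + \left(121 + v^{2} - 9 v\right) = 121 + a + v^{2} - 8 v$)
$- (F{\left(78,-113 \right)} - o{\left(-107,54 \right)}) = - (\left(121 - 113 + 78^{2} - 624\right) - 54) = - (\left(121 - 113 + 6084 - 624\right) - 54) = - (5468 - 54) = \left(-1\right) 5414 = -5414$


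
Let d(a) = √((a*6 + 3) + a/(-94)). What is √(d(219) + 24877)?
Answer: √(219813172 + 282*√1290714)/94 ≈ 157.84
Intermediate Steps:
d(a) = √(3 + 563*a/94) (d(a) = √((6*a + 3) + a*(-1/94)) = √((3 + 6*a) - a/94) = √(3 + 563*a/94))
√(d(219) + 24877) = √(√(26508 + 52922*219)/94 + 24877) = √(√(26508 + 11589918)/94 + 24877) = √(√11616426/94 + 24877) = √((3*√1290714)/94 + 24877) = √(3*√1290714/94 + 24877) = √(24877 + 3*√1290714/94)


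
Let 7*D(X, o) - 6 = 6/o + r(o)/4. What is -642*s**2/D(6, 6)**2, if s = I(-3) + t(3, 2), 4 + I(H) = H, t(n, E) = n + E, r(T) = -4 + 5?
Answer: -2013312/841 ≈ -2393.9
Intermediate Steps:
r(T) = 1
t(n, E) = E + n
I(H) = -4 + H
D(X, o) = 25/28 + 6/(7*o) (D(X, o) = 6/7 + (6/o + 1/4)/7 = 6/7 + (1/4 + 6/o)/7 = 6/7 + (1/28 + 6/(7*o)) = 25/28 + 6/(7*o))
s = -2 (s = (-4 - 3) + (2 + 3) = -7 + 5 = -2)
-642*s**2/D(6, 6)**2 = -642*112896/(24 + 25*6)**2 = -642*112896/(24 + 150)**2 = -642*(-2/((1/28)*(1/6)*174))**2 = -642*(-2/29/28)**2 = -642*(-2*28/29)**2 = -642*(-56/29)**2 = -642*3136/841 = -2013312/841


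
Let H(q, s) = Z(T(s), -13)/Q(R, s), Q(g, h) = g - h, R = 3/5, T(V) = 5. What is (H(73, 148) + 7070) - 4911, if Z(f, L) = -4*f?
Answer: 1591283/737 ≈ 2159.1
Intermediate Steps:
R = ⅗ (R = 3*(⅕) = ⅗ ≈ 0.60000)
H(q, s) = -20/(⅗ - s) (H(q, s) = (-4*5)/(⅗ - s) = -20/(⅗ - s))
(H(73, 148) + 7070) - 4911 = (100/(-3 + 5*148) + 7070) - 4911 = (100/(-3 + 740) + 7070) - 4911 = (100/737 + 7070) - 4911 = 5210690/737 - 4911 = 1591283/737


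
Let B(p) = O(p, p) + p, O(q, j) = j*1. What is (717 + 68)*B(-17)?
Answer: -26690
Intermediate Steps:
O(q, j) = j
B(p) = 2*p (B(p) = p + p = 2*p)
(717 + 68)*B(-17) = (717 + 68)*(2*(-17)) = 785*(-34) = -26690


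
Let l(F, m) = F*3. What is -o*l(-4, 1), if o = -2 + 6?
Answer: 48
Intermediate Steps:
l(F, m) = 3*F
o = 4
-o*l(-4, 1) = -4*3*(-4) = -4*(-12) = -1*(-48) = 48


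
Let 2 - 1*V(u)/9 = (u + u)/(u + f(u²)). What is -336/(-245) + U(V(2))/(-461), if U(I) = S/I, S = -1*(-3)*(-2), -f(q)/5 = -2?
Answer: 22142/16135 ≈ 1.3723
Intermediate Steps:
f(q) = 10 (f(q) = -5*(-2) = 10)
S = -6 (S = 3*(-2) = -6)
V(u) = 18 - 18*u/(10 + u) (V(u) = 18 - 9*(u + u)/(u + 10) = 18 - 9*2*u/(10 + u) = 18 - 18*u/(10 + u))
U(I) = -6/I
-336/(-245) + U(V(2))/(-461) = -336/(-245) - 6/(180/(10 + 2))/(-461) = -336*(-1/245) - 6/(180/12)*(-1/461) = 48/35 - 6/(180*(1/12))*(-1/461) = 48/35 - 6/15*(-1/461) = 48/35 - 6*1/15*(-1/461) = 48/35 - ⅖*(-1/461) = 48/35 + 2/2305 = 22142/16135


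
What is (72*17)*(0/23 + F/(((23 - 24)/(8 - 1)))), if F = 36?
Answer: -308448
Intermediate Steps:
(72*17)*(0/23 + F/(((23 - 24)/(8 - 1)))) = (72*17)*(0/23 + 36/(((23 - 24)/(8 - 1)))) = 1224*(0*(1/23) + 36/((-1/7))) = 1224*(0 + 36/((-1*⅐))) = 1224*(0 + 36/(-⅐)) = 1224*(0 + 36*(-7)) = 1224*(0 - 252) = 1224*(-252) = -308448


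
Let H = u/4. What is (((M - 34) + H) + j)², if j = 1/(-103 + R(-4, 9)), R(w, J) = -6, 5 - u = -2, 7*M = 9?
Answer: 8936109961/9314704 ≈ 959.36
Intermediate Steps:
M = 9/7 (M = (⅐)*9 = 9/7 ≈ 1.2857)
u = 7 (u = 5 - 1*(-2) = 5 + 2 = 7)
j = -1/109 (j = 1/(-103 - 6) = 1/(-109) = -1/109 ≈ -0.0091743)
H = 7/4 ≈ 1.7500
(((M - 34) + H) + j)² = (((9/7 - 34) + 7/4) - 1/109)² = ((-229/7 + 7/4) - 1/109)² = (-867/28 - 1/109)² = (-94531/3052)² = 8936109961/9314704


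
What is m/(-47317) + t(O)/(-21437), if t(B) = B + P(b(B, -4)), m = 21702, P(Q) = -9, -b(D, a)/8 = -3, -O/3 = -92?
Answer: -477859413/1014334529 ≈ -0.47111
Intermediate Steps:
O = 276 (O = -3*(-92) = 276)
b(D, a) = 24 (b(D, a) = -8*(-3) = 24)
t(B) = -9 + B (t(B) = B - 9 = -9 + B)
m/(-47317) + t(O)/(-21437) = 21702/(-47317) + (-9 + 276)/(-21437) = 21702*(-1/47317) + 267*(-1/21437) = -21702/47317 - 267/21437 = -477859413/1014334529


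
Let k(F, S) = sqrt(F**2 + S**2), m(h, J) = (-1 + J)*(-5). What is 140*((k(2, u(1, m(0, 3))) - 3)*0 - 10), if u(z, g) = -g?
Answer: -1400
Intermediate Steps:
m(h, J) = 5 - 5*J
140*((k(2, u(1, m(0, 3))) - 3)*0 - 10) = 140*((sqrt(2**2 + (-(5 - 5*3))**2) - 3)*0 - 10) = 140*((sqrt(4 + (-(5 - 15))**2) - 3)*0 - 10) = 140*((sqrt(4 + (-1*(-10))**2) - 3)*0 - 10) = 140*((sqrt(4 + 10**2) - 3)*0 - 10) = 140*((sqrt(4 + 100) - 3)*0 - 10) = 140*((sqrt(104) - 3)*0 - 10) = 140*((2*sqrt(26) - 3)*0 - 10) = 140*((-3 + 2*sqrt(26))*0 - 10) = 140*(0 - 10) = 140*(-10) = -1400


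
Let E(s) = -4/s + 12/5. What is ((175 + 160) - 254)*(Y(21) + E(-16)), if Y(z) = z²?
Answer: 718713/20 ≈ 35936.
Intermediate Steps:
E(s) = 12/5 - 4/s (E(s) = -4/s + 12*(⅕) = -4/s + 12/5 = 12/5 - 4/s)
((175 + 160) - 254)*(Y(21) + E(-16)) = ((175 + 160) - 254)*(21² + (12/5 - 4/(-16))) = (335 - 254)*(441 + (12/5 - 4*(-1/16))) = 81*(441 + (12/5 + ¼)) = 81*(441 + 53/20) = 81*(8873/20) = 718713/20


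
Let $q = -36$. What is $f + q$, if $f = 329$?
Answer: $293$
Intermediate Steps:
$f + q = 329 - 36 = 293$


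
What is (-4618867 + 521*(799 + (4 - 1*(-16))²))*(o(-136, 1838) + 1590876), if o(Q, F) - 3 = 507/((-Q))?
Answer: -216045679845897/34 ≈ -6.3543e+12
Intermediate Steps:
o(Q, F) = 3 - 507/Q (o(Q, F) = 3 + 507/((-Q)) = 3 + 507*(-1/Q) = 3 - 507/Q)
(-4618867 + 521*(799 + (4 - 1*(-16))²))*(o(-136, 1838) + 1590876) = (-4618867 + 521*(799 + (4 - 1*(-16))²))*((3 - 507/(-136)) + 1590876) = (-4618867 + 521*(799 + (4 + 16)²))*((3 - 507*(-1/136)) + 1590876) = (-4618867 + 521*(799 + 20²))*((3 + 507/136) + 1590876) = (-4618867 + 521*(799 + 400))*(915/136 + 1590876) = (-4618867 + 521*1199)*(216360051/136) = (-4618867 + 624679)*(216360051/136) = -3994188*216360051/136 = -216045679845897/34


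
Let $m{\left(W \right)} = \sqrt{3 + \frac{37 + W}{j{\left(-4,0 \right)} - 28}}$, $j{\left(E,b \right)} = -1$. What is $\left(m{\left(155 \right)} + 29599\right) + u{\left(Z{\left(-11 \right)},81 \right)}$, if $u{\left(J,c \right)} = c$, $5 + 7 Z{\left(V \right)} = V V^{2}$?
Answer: $29680 + \frac{i \sqrt{3045}}{29} \approx 29680.0 + 1.9028 i$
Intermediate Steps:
$Z{\left(V \right)} = - \frac{5}{7} + \frac{V^{3}}{7}$ ($Z{\left(V \right)} = - \frac{5}{7} + \frac{V V^{2}}{7} = - \frac{5}{7} + \frac{V^{3}}{7}$)
$m{\left(W \right)} = \sqrt{\frac{50}{29} - \frac{W}{29}}$ ($m{\left(W \right)} = \sqrt{3 + \frac{37 + W}{-1 - 28}} = \sqrt{3 + \frac{37 + W}{-29}} = \sqrt{3 + \left(37 + W\right) \left(- \frac{1}{29}\right)} = \sqrt{3 - \left(\frac{37}{29} + \frac{W}{29}\right)} = \sqrt{\frac{50}{29} - \frac{W}{29}}$)
$\left(m{\left(155 \right)} + 29599\right) + u{\left(Z{\left(-11 \right)},81 \right)} = \left(\frac{\sqrt{1450 - 4495}}{29} + 29599\right) + 81 = \left(\frac{\sqrt{-3045}}{29} + 29599\right) + 81 = \left(\frac{i \sqrt{3045}}{29} + 29599\right) + 81 = \left(29599 + \frac{i \sqrt{3045}}{29}\right) + 81 = 29680 + \frac{i \sqrt{3045}}{29}$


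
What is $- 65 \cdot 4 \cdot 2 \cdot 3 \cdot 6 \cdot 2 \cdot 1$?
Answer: $-18720$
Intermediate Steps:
$- 65 \cdot 4 \cdot 2 \cdot 3 \cdot 6 \cdot 2 \cdot 1 = - 65 \cdot 8 \cdot 3 \cdot 12 \cdot 1 = \left(-65\right) 24 \cdot 12 = \left(-1560\right) 12 = -18720$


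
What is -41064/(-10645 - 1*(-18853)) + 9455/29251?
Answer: -46814851/10003842 ≈ -4.6797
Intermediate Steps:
-41064/(-10645 - 1*(-18853)) + 9455/29251 = -41064/(-10645 + 18853) + 9455*(1/29251) = -41064/8208 + 9455/29251 = -41064*1/8208 + 9455/29251 = -1711/342 + 9455/29251 = -46814851/10003842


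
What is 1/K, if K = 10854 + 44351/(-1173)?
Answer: 1173/12687391 ≈ 9.2454e-5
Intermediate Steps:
K = 12687391/1173 (K = 10854 + 44351*(-1/1173) = 10854 - 44351/1173 = 12687391/1173 ≈ 10816.)
1/K = 1/(12687391/1173) = 1173/12687391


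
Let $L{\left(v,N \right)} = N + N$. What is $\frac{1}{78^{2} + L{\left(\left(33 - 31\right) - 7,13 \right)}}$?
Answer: $\frac{1}{6110} \approx 0.00016367$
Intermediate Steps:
$L{\left(v,N \right)} = 2 N$
$\frac{1}{78^{2} + L{\left(\left(33 - 31\right) - 7,13 \right)}} = \frac{1}{78^{2} + 2 \cdot 13} = \frac{1}{6084 + 26} = \frac{1}{6110}$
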